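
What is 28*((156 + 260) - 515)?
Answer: -2772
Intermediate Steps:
28*((156 + 260) - 515) = 28*(416 - 515) = 28*(-99) = -2772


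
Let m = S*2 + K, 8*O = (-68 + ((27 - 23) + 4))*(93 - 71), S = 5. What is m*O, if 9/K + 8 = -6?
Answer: -21615/14 ≈ -1543.9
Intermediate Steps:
K = -9/14 (K = 9/(-8 - 6) = 9/(-14) = 9*(-1/14) = -9/14 ≈ -0.64286)
O = -165 (O = ((-68 + ((27 - 23) + 4))*(93 - 71))/8 = ((-68 + (4 + 4))*22)/8 = ((-68 + 8)*22)/8 = (-60*22)/8 = (⅛)*(-1320) = -165)
m = 131/14 (m = 5*2 - 9/14 = 10 - 9/14 = 131/14 ≈ 9.3571)
m*O = (131/14)*(-165) = -21615/14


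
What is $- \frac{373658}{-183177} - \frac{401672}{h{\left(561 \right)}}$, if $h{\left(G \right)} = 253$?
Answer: $- \frac{3194892890}{2014947} \approx -1585.6$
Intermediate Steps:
$- \frac{373658}{-183177} - \frac{401672}{h{\left(561 \right)}} = - \frac{373658}{-183177} - \frac{401672}{253} = \left(-373658\right) \left(- \frac{1}{183177}\right) - \frac{17464}{11} = \frac{373658}{183177} - \frac{17464}{11} = - \frac{3194892890}{2014947}$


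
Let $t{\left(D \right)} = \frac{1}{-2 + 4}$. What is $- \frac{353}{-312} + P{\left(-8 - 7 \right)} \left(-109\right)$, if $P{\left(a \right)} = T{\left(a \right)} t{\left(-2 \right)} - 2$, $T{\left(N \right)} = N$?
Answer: $\frac{323429}{312} \approx 1036.6$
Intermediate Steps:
$t{\left(D \right)} = \frac{1}{2}$
$P{\left(a \right)} = -2 + \frac{a}{2}$ ($P{\left(a \right)} = a \frac{1}{2} - 2 = \frac{a}{2} - 2 = -2 + \frac{a}{2}$)
$- \frac{353}{-312} + P{\left(-8 - 7 \right)} \left(-109\right) = - \frac{353}{-312} + \left(-2 + \frac{-8 - 7}{2}\right) \left(-109\right) = \left(-353\right) \left(- \frac{1}{312}\right) + \left(-2 + \frac{1}{2} \left(-15\right)\right) \left(-109\right) = \frac{353}{312} + \left(-2 - \frac{15}{2}\right) \left(-109\right) = \frac{353}{312} - - \frac{2071}{2} = \frac{353}{312} + \frac{2071}{2} = \frac{323429}{312}$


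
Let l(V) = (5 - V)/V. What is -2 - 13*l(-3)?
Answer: 98/3 ≈ 32.667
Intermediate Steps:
l(V) = (5 - V)/V
-2 - 13*l(-3) = -2 - 13*(5 - 1*(-3))/(-3) = -2 - (-13)*(5 + 3)/3 = -2 - (-13)*8/3 = -2 - 13*(-8/3) = -2 + 104/3 = 98/3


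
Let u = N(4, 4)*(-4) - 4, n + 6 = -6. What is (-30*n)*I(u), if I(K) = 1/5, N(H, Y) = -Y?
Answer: 72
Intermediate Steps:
n = -12 (n = -6 - 6 = -12)
u = 12 (u = -1*4*(-4) - 4 = -4*(-4) - 4 = 16 - 4 = 12)
I(K) = ⅕ (I(K) = 1*(⅕) = ⅕)
(-30*n)*I(u) = -30*(-12)*(⅕) = 360*(⅕) = 72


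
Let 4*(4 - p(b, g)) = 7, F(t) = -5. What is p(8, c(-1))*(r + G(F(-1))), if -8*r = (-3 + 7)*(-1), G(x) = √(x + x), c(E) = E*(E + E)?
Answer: 9/8 + 9*I*√10/4 ≈ 1.125 + 7.1151*I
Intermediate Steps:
c(E) = 2*E² (c(E) = E*(2*E) = 2*E²)
p(b, g) = 9/4 (p(b, g) = 4 - ¼*7 = 4 - 7/4 = 9/4)
G(x) = √2*√x (G(x) = √(2*x) = √2*√x)
r = ½ (r = -(-3 + 7)*(-1)/8 = -(-1)/2 = -⅛*(-4) = ½ ≈ 0.50000)
p(8, c(-1))*(r + G(F(-1))) = 9*(½ + √2*√(-5))/4 = 9*(½ + √2*(I*√5))/4 = 9*(½ + I*√10)/4 = 9/8 + 9*I*√10/4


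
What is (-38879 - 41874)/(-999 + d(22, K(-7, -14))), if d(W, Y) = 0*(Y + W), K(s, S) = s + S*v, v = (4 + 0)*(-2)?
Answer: 80753/999 ≈ 80.834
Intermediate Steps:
v = -8 (v = 4*(-2) = -8)
K(s, S) = s - 8*S (K(s, S) = s + S*(-8) = s - 8*S)
d(W, Y) = 0 (d(W, Y) = 0*(W + Y) = 0)
(-38879 - 41874)/(-999 + d(22, K(-7, -14))) = (-38879 - 41874)/(-999 + 0) = -80753/(-999) = -80753*(-1/999) = 80753/999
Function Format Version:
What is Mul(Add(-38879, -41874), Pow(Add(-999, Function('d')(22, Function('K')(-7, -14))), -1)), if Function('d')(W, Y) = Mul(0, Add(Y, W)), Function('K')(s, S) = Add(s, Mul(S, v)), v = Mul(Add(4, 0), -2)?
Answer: Rational(80753, 999) ≈ 80.834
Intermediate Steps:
v = -8 (v = Mul(4, -2) = -8)
Function('K')(s, S) = Add(s, Mul(-8, S)) (Function('K')(s, S) = Add(s, Mul(S, -8)) = Add(s, Mul(-8, S)))
Function('d')(W, Y) = 0 (Function('d')(W, Y) = Mul(0, Add(W, Y)) = 0)
Mul(Add(-38879, -41874), Pow(Add(-999, Function('d')(22, Function('K')(-7, -14))), -1)) = Mul(Add(-38879, -41874), Pow(Add(-999, 0), -1)) = Mul(-80753, Pow(-999, -1)) = Mul(-80753, Rational(-1, 999)) = Rational(80753, 999)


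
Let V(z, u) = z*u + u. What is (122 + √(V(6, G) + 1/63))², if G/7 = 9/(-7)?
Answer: 933724/63 + 1952*I*√434/21 ≈ 14821.0 + 1936.4*I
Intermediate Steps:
G = -9 (G = 7*(9/(-7)) = 7*(9*(-⅐)) = 7*(-9/7) = -9)
V(z, u) = u + u*z (V(z, u) = u*z + u = u + u*z)
(122 + √(V(6, G) + 1/63))² = (122 + √(-9*(1 + 6) + 1/63))² = (122 + √(-9*7 + 1/63))² = (122 + √(-63 + 1/63))² = (122 + √(-3968/63))² = (122 + 8*I*√434/21)²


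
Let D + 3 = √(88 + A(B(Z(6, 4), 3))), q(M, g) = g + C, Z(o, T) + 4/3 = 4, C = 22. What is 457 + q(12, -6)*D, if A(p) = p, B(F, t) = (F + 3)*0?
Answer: 409 + 32*√22 ≈ 559.09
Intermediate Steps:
Z(o, T) = 8/3 (Z(o, T) = -4/3 + 4 = 8/3)
B(F, t) = 0 (B(F, t) = (3 + F)*0 = 0)
q(M, g) = 22 + g (q(M, g) = g + 22 = 22 + g)
D = -3 + 2*√22 (D = -3 + √(88 + 0) = -3 + √88 = -3 + 2*√22 ≈ 6.3808)
457 + q(12, -6)*D = 457 + (22 - 6)*(-3 + 2*√22) = 457 + 16*(-3 + 2*√22) = 457 + (-48 + 32*√22) = 409 + 32*√22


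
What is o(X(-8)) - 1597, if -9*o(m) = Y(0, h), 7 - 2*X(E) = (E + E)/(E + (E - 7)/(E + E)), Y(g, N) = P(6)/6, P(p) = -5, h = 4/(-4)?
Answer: -86233/54 ≈ -1596.9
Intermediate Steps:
h = -1 (h = 4*(-1/4) = -1)
Y(g, N) = -5/6
X(E) = 7/2 - E/(E + (-7 + E)/(2*E)) (X(E) = 7/2 - (E + E)/(2*(E + (E - 7)/(E + E))) = 7/2 - 2*E/(2*(E + (-7 + E)/((2*E)))) = 7/2 - 2*E/(2*(E + (-7 + E)*(1/(2*E)))) = 7/2 - 2*E/(2*(E + (-7 + E)/(2*E))) = 7/2 - E/(E + (-7 + E)/(2*E)))
o(m) = 5/54 (o(m) = -1/9*(-5/6) = 5/54)
o(X(-8)) - 1597 = 5/54 - 1597 = -86233/54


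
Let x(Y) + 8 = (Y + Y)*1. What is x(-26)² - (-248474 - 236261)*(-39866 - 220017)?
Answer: -125974382405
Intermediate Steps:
x(Y) = -8 + 2*Y (x(Y) = -8 + (Y + Y)*1 = -8 + (2*Y)*1 = -8 + 2*Y)
x(-26)² - (-248474 - 236261)*(-39866 - 220017) = (-8 + 2*(-26))² - (-248474 - 236261)*(-39866 - 220017) = (-8 - 52)² - (-484735)*(-259883) = (-60)² - 1*125974386005 = 3600 - 125974386005 = -125974382405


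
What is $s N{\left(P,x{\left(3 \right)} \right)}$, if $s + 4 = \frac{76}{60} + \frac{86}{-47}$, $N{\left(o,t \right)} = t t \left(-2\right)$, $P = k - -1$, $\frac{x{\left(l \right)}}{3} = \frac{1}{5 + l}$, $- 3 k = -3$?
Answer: $\frac{9651}{7520} \approx 1.2834$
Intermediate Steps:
$k = 1$ ($k = \left(- \frac{1}{3}\right) \left(-3\right) = 1$)
$x{\left(l \right)} = \frac{3}{5 + l}$
$P = 2$ ($P = 1 - -1 = 1 + 1 = 2$)
$N{\left(o,t \right)} = - 2 t^{2}$ ($N{\left(o,t \right)} = t^{2} \left(-2\right) = - 2 t^{2}$)
$s = - \frac{3217}{705}$ ($s = -4 + \left(\frac{76}{60} + \frac{86}{-47}\right) = -4 + \left(76 \cdot \frac{1}{60} + 86 \left(- \frac{1}{47}\right)\right) = -4 + \left(\frac{19}{15} - \frac{86}{47}\right) = -4 - \frac{397}{705} = - \frac{3217}{705} \approx -4.5631$)
$s N{\left(P,x{\left(3 \right)} \right)} = - \frac{3217 \left(- 2 \left(\frac{3}{5 + 3}\right)^{2}\right)}{705} = - \frac{3217 \left(- 2 \left(\frac{3}{8}\right)^{2}\right)}{705} = - \frac{3217 \left(\left(-2\right) \frac{9}{64}\right)}{705} = \left(- \frac{3217}{705}\right) \left(- \frac{9}{32}\right) = \frac{9651}{7520}$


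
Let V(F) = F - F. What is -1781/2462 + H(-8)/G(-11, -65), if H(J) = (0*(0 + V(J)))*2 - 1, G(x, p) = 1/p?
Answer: 158249/2462 ≈ 64.277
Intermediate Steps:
V(F) = 0
H(J) = -1 (H(J) = (0*(0 + 0))*2 - 1 = (0*0)*2 - 1 = 0*2 - 1 = 0 - 1 = -1)
-1781/2462 + H(-8)/G(-11, -65) = -1781/2462 - 1/(1/(-65)) = -1781*1/2462 - 1/(-1/65) = -1781/2462 - 1*(-65) = -1781/2462 + 65 = 158249/2462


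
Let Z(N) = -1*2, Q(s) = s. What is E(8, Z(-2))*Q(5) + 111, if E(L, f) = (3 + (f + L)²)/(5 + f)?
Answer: 176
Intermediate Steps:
Z(N) = -2
E(L, f) = (3 + (L + f)²)/(5 + f)
E(8, Z(-2))*Q(5) + 111 = ((3 + (8 - 2)²)/(5 - 2))*5 + 111 = ((3 + 6²)/3)*5 + 111 = ((3 + 36)/3)*5 + 111 = ((⅓)*39)*5 + 111 = 13*5 + 111 = 65 + 111 = 176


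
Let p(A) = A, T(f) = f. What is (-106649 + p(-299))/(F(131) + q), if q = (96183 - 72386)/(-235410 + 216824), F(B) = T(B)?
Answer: -1987735528/2410969 ≈ -824.46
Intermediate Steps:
F(B) = B
q = -23797/18586 (q = 23797/(-18586) = 23797*(-1/18586) = -23797/18586 ≈ -1.2804)
(-106649 + p(-299))/(F(131) + q) = (-106649 - 299)/(131 - 23797/18586) = -106948/2410969/18586 = -106948*18586/2410969 = -1987735528/2410969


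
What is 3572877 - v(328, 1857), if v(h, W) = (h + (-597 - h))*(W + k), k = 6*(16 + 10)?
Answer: 4774638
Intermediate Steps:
k = 156 (k = 6*26 = 156)
v(h, W) = -93132 - 597*W (v(h, W) = (h + (-597 - h))*(W + 156) = -597*(156 + W) = -93132 - 597*W)
3572877 - v(328, 1857) = 3572877 - (-93132 - 597*1857) = 3572877 - (-93132 - 1108629) = 3572877 - 1*(-1201761) = 3572877 + 1201761 = 4774638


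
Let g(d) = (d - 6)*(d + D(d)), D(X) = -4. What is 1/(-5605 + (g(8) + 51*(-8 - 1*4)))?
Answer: -1/6209 ≈ -0.00016106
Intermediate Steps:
g(d) = (-6 + d)*(-4 + d) (g(d) = (d - 6)*(d - 4) = (-6 + d)*(-4 + d))
1/(-5605 + (g(8) + 51*(-8 - 1*4))) = 1/(-5605 + ((24 + 8² - 10*8) + 51*(-8 - 1*4))) = 1/(-5605 + ((24 + 64 - 80) + 51*(-8 - 4))) = 1/(-5605 + (8 + 51*(-12))) = 1/(-5605 + (8 - 612)) = 1/(-5605 - 604) = 1/(-6209) = -1/6209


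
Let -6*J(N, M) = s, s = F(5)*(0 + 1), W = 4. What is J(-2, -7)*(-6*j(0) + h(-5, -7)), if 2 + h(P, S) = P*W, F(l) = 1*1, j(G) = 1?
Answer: 14/3 ≈ 4.6667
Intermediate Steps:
F(l) = 1
s = 1 (s = 1*(0 + 1) = 1*1 = 1)
h(P, S) = -2 + 4*P (h(P, S) = -2 + P*4 = -2 + 4*P)
J(N, M) = -⅙ (J(N, M) = -⅙*1 = -⅙)
J(-2, -7)*(-6*j(0) + h(-5, -7)) = -(-6*1 + (-2 + 4*(-5)))/6 = -(-6 + (-2 - 20))/6 = -(-6 - 22)/6 = -⅙*(-28) = 14/3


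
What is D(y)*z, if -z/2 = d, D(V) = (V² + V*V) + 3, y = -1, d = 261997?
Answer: -2619970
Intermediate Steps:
D(V) = 3 + 2*V² (D(V) = (V² + V²) + 3 = 2*V² + 3 = 3 + 2*V²)
z = -523994 (z = -2*261997 = -523994)
D(y)*z = (3 + 2*(-1)²)*(-523994) = (3 + 2*1)*(-523994) = (3 + 2)*(-523994) = 5*(-523994) = -2619970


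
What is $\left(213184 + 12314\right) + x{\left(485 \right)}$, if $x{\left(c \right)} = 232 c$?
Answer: $338018$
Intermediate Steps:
$\left(213184 + 12314\right) + x{\left(485 \right)} = \left(213184 + 12314\right) + 232 \cdot 485 = 225498 + 112520 = 338018$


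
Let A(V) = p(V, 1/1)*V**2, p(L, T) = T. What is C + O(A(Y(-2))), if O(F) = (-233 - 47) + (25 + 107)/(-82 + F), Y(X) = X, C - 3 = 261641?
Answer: 3397710/13 ≈ 2.6136e+5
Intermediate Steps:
C = 261644 (C = 3 + 261641 = 261644)
A(V) = V**2 (A(V) = (1/1)*V**2 = (1*1)*V**2 = 1*V**2 = V**2)
O(F) = -280 + 132/(-82 + F)
C + O(A(Y(-2))) = 261644 + 4*(5773 - 70*(-2)**2)/(-82 + (-2)**2) = 261644 + 4*(5773 - 70*4)/(-82 + 4) = 261644 + 4*(5773 - 280)/(-78) = 261644 + 4*(-1/78)*5493 = 261644 - 3662/13 = 3397710/13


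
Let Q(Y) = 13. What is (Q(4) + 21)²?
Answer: 1156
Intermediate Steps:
(Q(4) + 21)² = (13 + 21)² = 34² = 1156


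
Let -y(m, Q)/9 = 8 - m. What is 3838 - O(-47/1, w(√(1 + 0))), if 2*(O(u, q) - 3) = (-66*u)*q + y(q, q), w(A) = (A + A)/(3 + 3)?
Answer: 6705/2 ≈ 3352.5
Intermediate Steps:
y(m, Q) = -72 + 9*m (y(m, Q) = -9*(8 - m) = -72 + 9*m)
w(A) = A/3 (w(A) = (2*A)/6 = (2*A)*(⅙) = A/3)
O(u, q) = -33 + 9*q/2 - 33*q*u (O(u, q) = 3 + ((-66*u)*q + (-72 + 9*q))/2 = 3 + (-66*q*u + (-72 + 9*q))/2 = 3 + (-72 + 9*q - 66*q*u)/2 = 3 + (-36 + 9*q/2 - 33*q*u) = -33 + 9*q/2 - 33*q*u)
3838 - O(-47/1, w(√(1 + 0))) = 3838 - (-33 + 9*(√(1 + 0)/3)/2 - 33*√(1 + 0)/3*(-47/1)) = 3838 - (-33 + 9*(√1/3)/2 - 33*√1/3*(-47*1)) = 3838 - (-33 + 9*((⅓)*1)/2 - 33*(⅓)*1*(-47)) = 3838 - (-33 + (9/2)*(⅓) - 33*⅓*(-47)) = 3838 - (-33 + 3/2 + 517) = 3838 - 1*971/2 = 3838 - 971/2 = 6705/2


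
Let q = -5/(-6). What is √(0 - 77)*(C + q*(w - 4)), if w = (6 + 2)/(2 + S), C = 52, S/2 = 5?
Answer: 443*I*√77/9 ≈ 431.92*I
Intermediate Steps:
S = 10 (S = 2*5 = 10)
w = ⅔ (w = (6 + 2)/(2 + 10) = 8/12 = 8*(1/12) = ⅔ ≈ 0.66667)
q = ⅚ (q = -5*(-⅙) = ⅚ ≈ 0.83333)
√(0 - 77)*(C + q*(w - 4)) = √(0 - 77)*(52 + 5*(⅔ - 4)/6) = √(-77)*(52 + (⅚)*(-10/3)) = (I*√77)*(52 - 25/9) = (I*√77)*(443/9) = 443*I*√77/9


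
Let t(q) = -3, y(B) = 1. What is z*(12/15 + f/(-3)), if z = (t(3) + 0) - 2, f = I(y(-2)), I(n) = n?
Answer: -7/3 ≈ -2.3333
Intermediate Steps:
f = 1
z = -5 (z = (-3 + 0) - 2 = -3 - 2 = -5)
z*(12/15 + f/(-3)) = -5*(12/15 + 1/(-3)) = -5*(12*(1/15) + 1*(-⅓)) = -5*(⅘ - ⅓) = -5*7/15 = -7/3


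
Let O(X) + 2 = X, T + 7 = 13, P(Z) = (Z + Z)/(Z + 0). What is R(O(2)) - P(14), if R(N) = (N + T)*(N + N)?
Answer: -2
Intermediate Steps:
P(Z) = 2 (P(Z) = (2*Z)/Z = 2)
T = 6 (T = -7 + 13 = 6)
O(X) = -2 + X
R(N) = 2*N*(6 + N) (R(N) = (N + 6)*(N + N) = (6 + N)*(2*N) = 2*N*(6 + N))
R(O(2)) - P(14) = 2*(-2 + 2)*(6 + (-2 + 2)) - 1*2 = 2*0*(6 + 0) - 2 = 2*0*6 - 2 = 0 - 2 = -2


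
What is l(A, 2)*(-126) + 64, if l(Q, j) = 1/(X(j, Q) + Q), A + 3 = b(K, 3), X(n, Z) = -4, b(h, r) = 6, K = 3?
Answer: 190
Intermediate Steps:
A = 3 (A = -3 + 6 = 3)
l(Q, j) = 1/(-4 + Q)
l(A, 2)*(-126) + 64 = -126/(-4 + 3) + 64 = -126/(-1) + 64 = -1*(-126) + 64 = 126 + 64 = 190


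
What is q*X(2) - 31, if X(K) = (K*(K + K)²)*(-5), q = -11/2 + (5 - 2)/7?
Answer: 5463/7 ≈ 780.43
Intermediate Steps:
q = -71/14 (q = -11*½ + 3*(⅐) = -11/2 + 3/7 = -71/14 ≈ -5.0714)
X(K) = -20*K³ (X(K) = (K*(2*K)²)*(-5) = (K*(4*K²))*(-5) = (4*K³)*(-5) = -20*K³)
q*X(2) - 31 = -(-710)*2³/7 - 31 = -(-710)*8/7 - 31 = -71/14*(-160) - 31 = 5680/7 - 31 = 5463/7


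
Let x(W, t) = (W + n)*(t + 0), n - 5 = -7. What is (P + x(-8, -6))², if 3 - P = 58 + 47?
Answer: 1764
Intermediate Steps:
n = -2 (n = 5 - 7 = -2)
x(W, t) = t*(-2 + W) (x(W, t) = (W - 2)*(t + 0) = (-2 + W)*t = t*(-2 + W))
P = -102 (P = 3 - (58 + 47) = 3 - 1*105 = 3 - 105 = -102)
(P + x(-8, -6))² = (-102 - 6*(-2 - 8))² = (-102 - 6*(-10))² = (-102 + 60)² = (-42)² = 1764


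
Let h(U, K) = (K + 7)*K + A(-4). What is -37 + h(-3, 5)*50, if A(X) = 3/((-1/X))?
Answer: 3563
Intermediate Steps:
A(X) = -3*X (A(X) = 3*(-X) = -3*X)
h(U, K) = 12 + K*(7 + K) (h(U, K) = (K + 7)*K - 3*(-4) = (7 + K)*K + 12 = K*(7 + K) + 12 = 12 + K*(7 + K))
-37 + h(-3, 5)*50 = -37 + (12 + 5**2 + 7*5)*50 = -37 + (12 + 25 + 35)*50 = -37 + 72*50 = -37 + 3600 = 3563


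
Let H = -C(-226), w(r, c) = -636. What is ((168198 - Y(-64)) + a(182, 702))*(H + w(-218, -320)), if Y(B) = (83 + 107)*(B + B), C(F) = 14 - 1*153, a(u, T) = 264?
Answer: -95812654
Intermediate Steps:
C(F) = -139 (C(F) = 14 - 153 = -139)
Y(B) = 380*B (Y(B) = 190*(2*B) = 380*B)
H = 139 (H = -1*(-139) = 139)
((168198 - Y(-64)) + a(182, 702))*(H + w(-218, -320)) = ((168198 - 380*(-64)) + 264)*(139 - 636) = ((168198 - 1*(-24320)) + 264)*(-497) = ((168198 + 24320) + 264)*(-497) = (192518 + 264)*(-497) = 192782*(-497) = -95812654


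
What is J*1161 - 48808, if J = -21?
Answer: -73189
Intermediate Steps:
J*1161 - 48808 = -21*1161 - 48808 = -24381 - 48808 = -73189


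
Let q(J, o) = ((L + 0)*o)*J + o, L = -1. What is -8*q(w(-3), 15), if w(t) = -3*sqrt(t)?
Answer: -120 - 360*I*sqrt(3) ≈ -120.0 - 623.54*I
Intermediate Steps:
q(J, o) = o - J*o (q(J, o) = ((-1 + 0)*o)*J + o = (-o)*J + o = -J*o + o = o - J*o)
-8*q(w(-3), 15) = -120*(1 - (-3)*sqrt(-3)) = -120*(1 - (-3)*I*sqrt(3)) = -120*(1 + 3*I*sqrt(3)) = -8*(15 + 45*I*sqrt(3)) = -120 - 360*I*sqrt(3)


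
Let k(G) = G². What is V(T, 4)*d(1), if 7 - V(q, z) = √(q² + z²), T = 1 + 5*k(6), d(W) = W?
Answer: 7 - √32777 ≈ -174.04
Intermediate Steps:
T = 181 (T = 1 + 5*6² = 1 + 5*36 = 1 + 180 = 181)
V(q, z) = 7 - √(q² + z²)
V(T, 4)*d(1) = (7 - √(181² + 4²))*1 = (7 - √(32761 + 16))*1 = (7 - √32777)*1 = 7 - √32777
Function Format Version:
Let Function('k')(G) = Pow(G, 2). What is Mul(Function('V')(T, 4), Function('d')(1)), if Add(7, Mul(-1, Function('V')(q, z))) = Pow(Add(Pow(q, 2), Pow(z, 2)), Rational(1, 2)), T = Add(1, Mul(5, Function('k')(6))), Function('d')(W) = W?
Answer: Add(7, Mul(-1, Pow(32777, Rational(1, 2)))) ≈ -174.04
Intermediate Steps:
T = 181 (T = Add(1, Mul(5, Pow(6, 2))) = Add(1, Mul(5, 36)) = Add(1, 180) = 181)
Function('V')(q, z) = Add(7, Mul(-1, Pow(Add(Pow(q, 2), Pow(z, 2)), Rational(1, 2))))
Mul(Function('V')(T, 4), Function('d')(1)) = Mul(Add(7, Mul(-1, Pow(Add(Pow(181, 2), Pow(4, 2)), Rational(1, 2)))), 1) = Mul(Add(7, Mul(-1, Pow(Add(32761, 16), Rational(1, 2)))), 1) = Mul(Add(7, Mul(-1, Pow(32777, Rational(1, 2)))), 1) = Add(7, Mul(-1, Pow(32777, Rational(1, 2))))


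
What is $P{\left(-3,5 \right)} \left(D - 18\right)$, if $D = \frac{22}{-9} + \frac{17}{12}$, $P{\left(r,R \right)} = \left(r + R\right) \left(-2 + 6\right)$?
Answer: $- \frac{1370}{9} \approx -152.22$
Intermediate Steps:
$P{\left(r,R \right)} = 4 R + 4 r$ ($P{\left(r,R \right)} = \left(R + r\right) 4 = 4 R + 4 r$)
$D = - \frac{37}{36}$ ($D = 22 \left(- \frac{1}{9}\right) + 17 \cdot \frac{1}{12} = - \frac{22}{9} + \frac{17}{12} = - \frac{37}{36} \approx -1.0278$)
$P{\left(-3,5 \right)} \left(D - 18\right) = \left(4 \cdot 5 + 4 \left(-3\right)\right) \left(- \frac{37}{36} - 18\right) = \left(20 - 12\right) \left(- \frac{685}{36}\right) = 8 \left(- \frac{685}{36}\right) = - \frac{1370}{9}$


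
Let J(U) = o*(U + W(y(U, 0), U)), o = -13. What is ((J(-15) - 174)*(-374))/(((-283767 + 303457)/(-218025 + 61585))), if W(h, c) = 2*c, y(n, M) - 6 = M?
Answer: 218609256/179 ≈ 1.2213e+6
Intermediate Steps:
y(n, M) = 6 + M
J(U) = -39*U (J(U) = -13*(U + 2*U) = -39*U)
((J(-15) - 174)*(-374))/(((-283767 + 303457)/(-218025 + 61585))) = ((-39*(-15) - 174)*(-374))/(((-283767 + 303457)/(-218025 + 61585))) = ((585 - 174)*(-374))/((19690/(-156440))) = (411*(-374))/((19690*(-1/156440))) = -153714/(-1969/15644) = -153714*(-15644/1969) = 218609256/179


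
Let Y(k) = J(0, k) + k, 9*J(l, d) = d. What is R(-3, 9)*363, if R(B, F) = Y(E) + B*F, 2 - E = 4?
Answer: -31823/3 ≈ -10608.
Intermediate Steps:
E = -2 (E = 2 - 1*4 = 2 - 4 = -2)
J(l, d) = d/9
Y(k) = 10*k/9 (Y(k) = k/9 + k = 10*k/9)
R(B, F) = -20/9 + B*F (R(B, F) = (10/9)*(-2) + B*F = -20/9 + B*F)
R(-3, 9)*363 = (-20/9 - 3*9)*363 = (-20/9 - 27)*363 = -263/9*363 = -31823/3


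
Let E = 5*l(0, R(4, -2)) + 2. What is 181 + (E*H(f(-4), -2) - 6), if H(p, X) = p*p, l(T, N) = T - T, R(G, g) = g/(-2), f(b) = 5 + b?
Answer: 177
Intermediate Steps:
R(G, g) = -g/2 (R(G, g) = g*(-1/2) = -g/2)
l(T, N) = 0
H(p, X) = p**2
E = 2 (E = 5*0 + 2 = 0 + 2 = 2)
181 + (E*H(f(-4), -2) - 6) = 181 + (2*(5 - 4)**2 - 6) = 181 + (2*1**2 - 6) = 181 + (2*1 - 6) = 181 + (2 - 6) = 181 - 4 = 177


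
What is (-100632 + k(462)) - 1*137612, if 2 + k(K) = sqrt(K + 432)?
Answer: -238246 + sqrt(894) ≈ -2.3822e+5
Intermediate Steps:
k(K) = -2 + sqrt(432 + K) (k(K) = -2 + sqrt(K + 432) = -2 + sqrt(432 + K))
(-100632 + k(462)) - 1*137612 = (-100632 + (-2 + sqrt(432 + 462))) - 1*137612 = (-100632 + (-2 + sqrt(894))) - 137612 = (-100634 + sqrt(894)) - 137612 = -238246 + sqrt(894)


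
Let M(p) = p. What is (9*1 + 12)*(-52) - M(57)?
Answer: -1149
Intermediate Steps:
(9*1 + 12)*(-52) - M(57) = (9*1 + 12)*(-52) - 1*57 = (9 + 12)*(-52) - 57 = 21*(-52) - 57 = -1092 - 57 = -1149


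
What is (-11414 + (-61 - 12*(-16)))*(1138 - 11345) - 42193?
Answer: 115123388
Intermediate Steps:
(-11414 + (-61 - 12*(-16)))*(1138 - 11345) - 42193 = (-11414 + (-61 + 192))*(-10207) - 42193 = (-11414 + 131)*(-10207) - 42193 = -11283*(-10207) - 42193 = 115165581 - 42193 = 115123388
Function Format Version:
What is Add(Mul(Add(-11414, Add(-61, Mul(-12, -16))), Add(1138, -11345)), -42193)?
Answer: 115123388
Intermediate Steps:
Add(Mul(Add(-11414, Add(-61, Mul(-12, -16))), Add(1138, -11345)), -42193) = Add(Mul(Add(-11414, Add(-61, 192)), -10207), -42193) = Add(Mul(Add(-11414, 131), -10207), -42193) = Add(Mul(-11283, -10207), -42193) = Add(115165581, -42193) = 115123388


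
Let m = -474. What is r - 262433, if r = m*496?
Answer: -497537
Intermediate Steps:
r = -235104 (r = -474*496 = -235104)
r - 262433 = -235104 - 262433 = -497537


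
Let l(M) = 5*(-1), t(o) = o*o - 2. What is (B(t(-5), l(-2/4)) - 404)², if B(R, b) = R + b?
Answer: 148996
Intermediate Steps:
t(o) = -2 + o² (t(o) = o² - 2 = -2 + o²)
l(M) = -5
(B(t(-5), l(-2/4)) - 404)² = (((-2 + (-5)²) - 5) - 404)² = (((-2 + 25) - 5) - 404)² = ((23 - 5) - 404)² = (18 - 404)² = (-386)² = 148996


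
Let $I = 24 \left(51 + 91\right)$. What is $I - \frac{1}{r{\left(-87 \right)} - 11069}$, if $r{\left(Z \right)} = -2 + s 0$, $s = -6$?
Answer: $\frac{37729969}{11071} \approx 3408.0$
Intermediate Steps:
$r{\left(Z \right)} = -2$ ($r{\left(Z \right)} = -2 - 0 = -2 + 0 = -2$)
$I = 3408$ ($I = 24 \cdot 142 = 3408$)
$I - \frac{1}{r{\left(-87 \right)} - 11069} = 3408 - \frac{1}{-2 - 11069} = 3408 - \frac{1}{-11071} = 3408 - - \frac{1}{11071} = 3408 + \frac{1}{11071} = \frac{37729969}{11071}$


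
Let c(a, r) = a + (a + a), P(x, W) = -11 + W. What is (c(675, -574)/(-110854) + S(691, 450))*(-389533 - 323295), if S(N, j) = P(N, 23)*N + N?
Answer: -354916867667198/55427 ≈ -6.4033e+9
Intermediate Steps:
S(N, j) = 13*N (S(N, j) = (-11 + 23)*N + N = 12*N + N = 13*N)
c(a, r) = 3*a (c(a, r) = a + 2*a = 3*a)
(c(675, -574)/(-110854) + S(691, 450))*(-389533 - 323295) = ((3*675)/(-110854) + 13*691)*(-389533 - 323295) = (2025*(-1/110854) + 8983)*(-712828) = (-2025/110854 + 8983)*(-712828) = (995799457/110854)*(-712828) = -354916867667198/55427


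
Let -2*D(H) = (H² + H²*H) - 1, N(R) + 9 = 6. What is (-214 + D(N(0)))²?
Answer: 167281/4 ≈ 41820.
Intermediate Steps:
N(R) = -3 (N(R) = -9 + 6 = -3)
D(H) = ½ - H²/2 - H³/2 (D(H) = -((H² + H²*H) - 1)/2 = -((H² + H³) - 1)/2 = -(-1 + H² + H³)/2 = ½ - H²/2 - H³/2)
(-214 + D(N(0)))² = (-214 + (½ - ½*(-3)² - ½*(-3)³))² = (-214 + (½ - ½*9 - ½*(-27)))² = (-214 + (½ - 9/2 + 27/2))² = (-214 + 19/2)² = (-409/2)² = 167281/4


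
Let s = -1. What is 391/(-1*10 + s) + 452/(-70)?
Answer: -16171/385 ≈ -42.003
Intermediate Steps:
391/(-1*10 + s) + 452/(-70) = 391/(-1*10 - 1) + 452/(-70) = 391/(-10 - 1) + 452*(-1/70) = 391/(-11) - 226/35 = 391*(-1/11) - 226/35 = -391/11 - 226/35 = -16171/385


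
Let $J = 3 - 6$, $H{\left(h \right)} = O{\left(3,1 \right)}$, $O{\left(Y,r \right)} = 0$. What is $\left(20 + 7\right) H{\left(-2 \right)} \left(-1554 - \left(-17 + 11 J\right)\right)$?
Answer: $0$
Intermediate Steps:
$H{\left(h \right)} = 0$
$J = -3$ ($J = 3 - 6 = -3$)
$\left(20 + 7\right) H{\left(-2 \right)} \left(-1554 - \left(-17 + 11 J\right)\right) = \left(20 + 7\right) 0 \left(-1554 + \left(17 - -33\right)\right) = 27 \cdot 0 \left(-1554 + \left(17 + 33\right)\right) = 0 \left(-1554 + 50\right) = 0 \left(-1504\right) = 0$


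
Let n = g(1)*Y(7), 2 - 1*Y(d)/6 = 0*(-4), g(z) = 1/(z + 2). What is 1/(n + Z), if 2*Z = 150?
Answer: 1/79 ≈ 0.012658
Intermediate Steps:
g(z) = 1/(2 + z)
Y(d) = 12 (Y(d) = 12 - 0*(-4) = 12 - 6*0 = 12 + 0 = 12)
Z = 75 (Z = (1/2)*150 = 75)
n = 4 (n = 12/(2 + 1) = 12/3 = (1/3)*12 = 4)
1/(n + Z) = 1/(4 + 75) = 1/79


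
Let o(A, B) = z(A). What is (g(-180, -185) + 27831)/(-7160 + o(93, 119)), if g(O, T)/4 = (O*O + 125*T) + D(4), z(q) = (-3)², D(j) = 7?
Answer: -64959/7151 ≈ -9.0839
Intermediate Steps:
z(q) = 9
g(O, T) = 28 + 4*O² + 500*T (g(O, T) = 4*((O*O + 125*T) + 7) = 4*((O² + 125*T) + 7) = 4*(7 + O² + 125*T) = 28 + 4*O² + 500*T)
o(A, B) = 9
(g(-180, -185) + 27831)/(-7160 + o(93, 119)) = ((28 + 4*(-180)² + 500*(-185)) + 27831)/(-7160 + 9) = ((28 + 4*32400 - 92500) + 27831)/(-7151) = ((28 + 129600 - 92500) + 27831)*(-1/7151) = (37128 + 27831)*(-1/7151) = 64959*(-1/7151) = -64959/7151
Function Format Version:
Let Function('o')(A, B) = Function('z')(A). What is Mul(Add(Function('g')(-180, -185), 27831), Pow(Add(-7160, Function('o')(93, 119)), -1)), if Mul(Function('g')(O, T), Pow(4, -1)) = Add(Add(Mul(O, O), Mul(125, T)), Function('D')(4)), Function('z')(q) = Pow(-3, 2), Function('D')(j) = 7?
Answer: Rational(-64959, 7151) ≈ -9.0839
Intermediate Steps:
Function('z')(q) = 9
Function('g')(O, T) = Add(28, Mul(4, Pow(O, 2)), Mul(500, T)) (Function('g')(O, T) = Mul(4, Add(Add(Mul(O, O), Mul(125, T)), 7)) = Mul(4, Add(Add(Pow(O, 2), Mul(125, T)), 7)) = Mul(4, Add(7, Pow(O, 2), Mul(125, T))) = Add(28, Mul(4, Pow(O, 2)), Mul(500, T)))
Function('o')(A, B) = 9
Mul(Add(Function('g')(-180, -185), 27831), Pow(Add(-7160, Function('o')(93, 119)), -1)) = Mul(Add(Add(28, Mul(4, Pow(-180, 2)), Mul(500, -185)), 27831), Pow(Add(-7160, 9), -1)) = Mul(Add(Add(28, Mul(4, 32400), -92500), 27831), Pow(-7151, -1)) = Mul(Add(Add(28, 129600, -92500), 27831), Rational(-1, 7151)) = Mul(Add(37128, 27831), Rational(-1, 7151)) = Mul(64959, Rational(-1, 7151)) = Rational(-64959, 7151)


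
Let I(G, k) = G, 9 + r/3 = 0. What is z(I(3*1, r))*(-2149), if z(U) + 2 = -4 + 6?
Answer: 0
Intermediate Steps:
r = -27 (r = -27 + 3*0 = -27 + 0 = -27)
z(U) = 0 (z(U) = -2 + (-4 + 6) = -2 + 2 = 0)
z(I(3*1, r))*(-2149) = 0*(-2149) = 0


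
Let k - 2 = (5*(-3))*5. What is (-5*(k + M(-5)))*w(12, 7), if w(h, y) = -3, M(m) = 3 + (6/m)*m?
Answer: -960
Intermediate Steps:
M(m) = 9 (M(m) = 3 + 6 = 9)
k = -73 (k = 2 + (5*(-3))*5 = 2 - 15*5 = 2 - 75 = -73)
(-5*(k + M(-5)))*w(12, 7) = -5*(-73 + 9)*(-3) = -5*(-64)*(-3) = 320*(-3) = -960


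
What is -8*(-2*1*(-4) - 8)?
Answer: 0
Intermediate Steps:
-8*(-2*1*(-4) - 8) = -8*(-2*(-4) - 8) = -8*(8 - 8) = -8*0 = 0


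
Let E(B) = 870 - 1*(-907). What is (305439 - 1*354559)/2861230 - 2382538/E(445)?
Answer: -681707648798/508440571 ≈ -1340.8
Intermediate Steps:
E(B) = 1777 (E(B) = 870 + 907 = 1777)
(305439 - 1*354559)/2861230 - 2382538/E(445) = (305439 - 1*354559)/2861230 - 2382538/1777 = (305439 - 354559)*(1/2861230) - 2382538*1/1777 = -49120*1/2861230 - 2382538/1777 = -4912/286123 - 2382538/1777 = -681707648798/508440571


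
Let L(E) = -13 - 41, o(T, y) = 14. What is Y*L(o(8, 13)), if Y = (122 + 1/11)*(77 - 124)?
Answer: 3408534/11 ≈ 3.0987e+5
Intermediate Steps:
L(E) = -54
Y = -63121/11 (Y = (122 + 1/11)*(-47) = (1343/11)*(-47) = -63121/11 ≈ -5738.3)
Y*L(o(8, 13)) = -63121/11*(-54) = 3408534/11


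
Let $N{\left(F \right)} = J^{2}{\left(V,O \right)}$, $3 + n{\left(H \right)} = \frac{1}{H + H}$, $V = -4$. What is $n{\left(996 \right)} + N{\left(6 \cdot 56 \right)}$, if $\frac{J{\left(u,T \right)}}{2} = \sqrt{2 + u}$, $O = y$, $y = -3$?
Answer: $- \frac{21911}{1992} \approx -10.999$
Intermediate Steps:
$O = -3$
$J{\left(u,T \right)} = 2 \sqrt{2 + u}$
$n{\left(H \right)} = -3 + \frac{1}{2 H}$ ($n{\left(H \right)} = -3 + \frac{1}{H + H} = -3 + \frac{1}{2 H}$)
$N{\left(F \right)} = -8$ ($N{\left(F \right)} = \left(2 \sqrt{2 - 4}\right)^{2} = \left(2 \sqrt{-2}\right)^{2} = \left(2 i \sqrt{2}\right)^{2} = -8$)
$n{\left(996 \right)} + N{\left(6 \cdot 56 \right)} = \left(-3 + \frac{1}{2 \cdot 996}\right) - 8 = \left(-3 + \frac{1}{2} \cdot \frac{1}{996}\right) - 8 = \left(-3 + \frac{1}{1992}\right) - 8 = - \frac{5975}{1992} - 8 = - \frac{21911}{1992}$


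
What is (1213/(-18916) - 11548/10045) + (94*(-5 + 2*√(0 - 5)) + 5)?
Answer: -88585843853/190011220 + 188*I*√5 ≈ -466.21 + 420.38*I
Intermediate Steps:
(1213/(-18916) - 11548/10045) + (94*(-5 + 2*√(0 - 5)) + 5) = (1213*(-1/18916) - 11548*1/10045) + (94*(-5 + 2*√(-5)) + 5) = (-1213/18916 - 11548/10045) + (94*(-5 + 2*(I*√5)) + 5) = -230626553/190011220 + (94*(-5 + 2*I*√5) + 5) = -230626553/190011220 + ((-470 + 188*I*√5) + 5) = -230626553/190011220 + (-465 + 188*I*√5) = -88585843853/190011220 + 188*I*√5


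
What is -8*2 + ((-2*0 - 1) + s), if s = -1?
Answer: -18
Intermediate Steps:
-8*2 + ((-2*0 - 1) + s) = -8*2 + ((-2*0 - 1) - 1) = -16 + ((0 - 1) - 1) = -16 + (-1 - 1) = -16 - 2 = -18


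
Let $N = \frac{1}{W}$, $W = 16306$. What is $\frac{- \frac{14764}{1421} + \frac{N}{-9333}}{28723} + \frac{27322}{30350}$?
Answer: $\frac{84820441778391475099}{94258663964122023450} \approx 0.89987$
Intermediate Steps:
$N = \frac{1}{16306} \approx 6.1327 \cdot 10^{-5}$
$\frac{- \frac{14764}{1421} + \frac{N}{-9333}}{28723} + \frac{27322}{30350} = \frac{- \frac{14764}{1421} + \frac{1}{16306 \left(-9333\right)}}{28723} + \frac{27322}{30350} = \left(\left(-14764\right) \frac{1}{1421} + \frac{1}{16306} \left(- \frac{1}{9333}\right)\right) \frac{1}{28723} + 27322 \cdot \frac{1}{30350} = \left(- \frac{14764}{1421} - \frac{1}{152183898}\right) \frac{1}{28723} + \frac{13661}{15175} = \left(- \frac{2246843071493}{216253319058}\right) \frac{1}{28723} + \frac{13661}{15175} = - \frac{2246843071493}{6211444083302934} + \frac{13661}{15175} = \frac{84820441778391475099}{94258663964122023450}$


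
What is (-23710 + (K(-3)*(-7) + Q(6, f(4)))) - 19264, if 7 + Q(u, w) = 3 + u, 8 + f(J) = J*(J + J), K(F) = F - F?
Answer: -42972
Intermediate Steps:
K(F) = 0
f(J) = -8 + 2*J**2 (f(J) = -8 + J*(J + J) = -8 + J*(2*J) = -8 + 2*J**2)
Q(u, w) = -4 + u (Q(u, w) = -7 + (3 + u) = -4 + u)
(-23710 + (K(-3)*(-7) + Q(6, f(4)))) - 19264 = (-23710 + (0*(-7) + (-4 + 6))) - 19264 = (-23710 + (0 + 2)) - 19264 = (-23710 + 2) - 19264 = -23708 - 19264 = -42972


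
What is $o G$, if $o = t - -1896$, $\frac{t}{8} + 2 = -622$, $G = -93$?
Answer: $287928$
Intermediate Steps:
$t = -4992$ ($t = -16 + 8 \left(-622\right) = -16 - 4976 = -4992$)
$o = -3096$ ($o = -4992 - -1896 = -4992 + 1896 = -3096$)
$o G = \left(-3096\right) \left(-93\right) = 287928$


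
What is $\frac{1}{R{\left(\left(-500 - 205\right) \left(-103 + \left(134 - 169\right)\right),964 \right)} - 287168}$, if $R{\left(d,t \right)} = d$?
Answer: $- \frac{1}{189878} \approx -5.2665 \cdot 10^{-6}$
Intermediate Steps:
$\frac{1}{R{\left(\left(-500 - 205\right) \left(-103 + \left(134 - 169\right)\right),964 \right)} - 287168} = \frac{1}{\left(-500 - 205\right) \left(-103 + \left(134 - 169\right)\right) - 287168} = \frac{1}{- 705 \left(-103 + \left(134 - 169\right)\right) - 287168} = \frac{1}{- 705 \left(-103 - 35\right) - 287168} = \frac{1}{\left(-705\right) \left(-138\right) - 287168} = \frac{1}{97290 - 287168} = \frac{1}{-189878} = - \frac{1}{189878}$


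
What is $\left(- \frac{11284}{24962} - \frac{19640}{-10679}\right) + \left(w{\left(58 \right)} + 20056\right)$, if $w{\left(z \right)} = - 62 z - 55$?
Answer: $\frac{312388388931}{19040657} \approx 16406.0$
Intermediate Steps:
$w{\left(z \right)} = -55 - 62 z$
$\left(- \frac{11284}{24962} - \frac{19640}{-10679}\right) + \left(w{\left(58 \right)} + 20056\right) = \left(- \frac{11284}{24962} - \frac{19640}{-10679}\right) + \left(\left(-55 - 3596\right) + 20056\right) = \left(\left(-11284\right) \frac{1}{24962} - - \frac{19640}{10679}\right) + \left(\left(-55 - 3596\right) + 20056\right) = \left(- \frac{806}{1783} + \frac{19640}{10679}\right) + \left(-3651 + 20056\right) = \frac{26410846}{19040657} + 16405 = \frac{312388388931}{19040657}$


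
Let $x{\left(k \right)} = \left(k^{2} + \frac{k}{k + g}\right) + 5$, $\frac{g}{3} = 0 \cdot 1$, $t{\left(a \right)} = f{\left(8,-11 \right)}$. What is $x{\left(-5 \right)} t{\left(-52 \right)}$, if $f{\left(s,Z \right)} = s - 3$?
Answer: $155$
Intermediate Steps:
$f{\left(s,Z \right)} = -3 + s$
$t{\left(a \right)} = 5$ ($t{\left(a \right)} = -3 + 8 = 5$)
$g = 0$ ($g = 3 \cdot 0 \cdot 1 = 3 \cdot 0 = 0$)
$x{\left(k \right)} = 6 + k^{2}$ ($x{\left(k \right)} = \left(k^{2} + \frac{k}{k + 0}\right) + 5 = \left(k^{2} + \frac{k}{k}\right) + 5 = \left(k^{2} + 1\right) + 5 = \left(1 + k^{2}\right) + 5 = 6 + k^{2}$)
$x{\left(-5 \right)} t{\left(-52 \right)} = \left(6 + \left(-5\right)^{2}\right) 5 = \left(6 + 25\right) 5 = 31 \cdot 5 = 155$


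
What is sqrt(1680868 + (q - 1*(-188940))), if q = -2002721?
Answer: I*sqrt(132913) ≈ 364.57*I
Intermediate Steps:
sqrt(1680868 + (q - 1*(-188940))) = sqrt(1680868 + (-2002721 - 1*(-188940))) = sqrt(1680868 + (-2002721 + 188940)) = sqrt(1680868 - 1813781) = sqrt(-132913) = I*sqrt(132913)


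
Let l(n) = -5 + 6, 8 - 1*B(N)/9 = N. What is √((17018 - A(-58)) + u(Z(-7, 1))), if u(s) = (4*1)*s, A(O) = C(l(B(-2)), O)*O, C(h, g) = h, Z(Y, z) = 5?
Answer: 2*√4274 ≈ 130.75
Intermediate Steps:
B(N) = 72 - 9*N
l(n) = 1
A(O) = O (A(O) = 1*O = O)
u(s) = 4*s
√((17018 - A(-58)) + u(Z(-7, 1))) = √((17018 - 1*(-58)) + 4*5) = √((17018 + 58) + 20) = √(17076 + 20) = √17096 = 2*√4274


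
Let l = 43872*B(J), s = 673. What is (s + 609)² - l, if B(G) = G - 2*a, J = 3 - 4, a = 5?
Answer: 2126116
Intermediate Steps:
J = -1
B(G) = -10 + G (B(G) = G - 2*5 = G - 10 = -10 + G)
l = -482592 (l = 43872*(-10 - 1) = 43872*(-11) = -482592)
(s + 609)² - l = (673 + 609)² - 1*(-482592) = 1282² + 482592 = 1643524 + 482592 = 2126116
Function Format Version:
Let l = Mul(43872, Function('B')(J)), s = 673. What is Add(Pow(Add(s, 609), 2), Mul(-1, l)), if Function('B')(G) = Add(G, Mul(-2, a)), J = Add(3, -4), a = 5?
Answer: 2126116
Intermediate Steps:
J = -1
Function('B')(G) = Add(-10, G) (Function('B')(G) = Add(G, Mul(-2, 5)) = Add(G, -10) = Add(-10, G))
l = -482592 (l = Mul(43872, Add(-10, -1)) = Mul(43872, -11) = -482592)
Add(Pow(Add(s, 609), 2), Mul(-1, l)) = Add(Pow(Add(673, 609), 2), Mul(-1, -482592)) = Add(Pow(1282, 2), 482592) = Add(1643524, 482592) = 2126116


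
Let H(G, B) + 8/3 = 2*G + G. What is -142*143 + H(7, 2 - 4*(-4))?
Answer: -60863/3 ≈ -20288.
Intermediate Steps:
H(G, B) = -8/3 + 3*G (H(G, B) = -8/3 + (2*G + G) = -8/3 + 3*G)
-142*143 + H(7, 2 - 4*(-4)) = -142*143 + (-8/3 + 3*7) = -20306 + (-8/3 + 21) = -20306 + 55/3 = -60863/3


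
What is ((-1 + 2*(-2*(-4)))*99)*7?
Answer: 10395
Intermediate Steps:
((-1 + 2*(-2*(-4)))*99)*7 = ((-1 + 2*8)*99)*7 = ((-1 + 16)*99)*7 = (15*99)*7 = 1485*7 = 10395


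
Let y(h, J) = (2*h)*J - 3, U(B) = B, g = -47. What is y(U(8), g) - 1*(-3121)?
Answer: 2366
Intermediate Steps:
y(h, J) = -3 + 2*J*h (y(h, J) = 2*J*h - 3 = -3 + 2*J*h)
y(U(8), g) - 1*(-3121) = (-3 + 2*(-47)*8) - 1*(-3121) = (-3 - 752) + 3121 = -755 + 3121 = 2366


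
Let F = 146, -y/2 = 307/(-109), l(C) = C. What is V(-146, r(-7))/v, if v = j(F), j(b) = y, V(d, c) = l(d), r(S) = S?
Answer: -7957/307 ≈ -25.919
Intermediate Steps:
V(d, c) = d
y = 614/109 (y = -614/(-109) = -614*(-1)/109 = -2*(-307/109) = 614/109 ≈ 5.6330)
j(b) = 614/109
v = 614/109 ≈ 5.6330
V(-146, r(-7))/v = -146/614/109 = -146*109/614 = -7957/307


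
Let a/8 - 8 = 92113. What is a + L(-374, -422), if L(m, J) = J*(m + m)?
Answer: 1052624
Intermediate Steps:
L(m, J) = 2*J*m (L(m, J) = J*(2*m) = 2*J*m)
a = 736968 (a = 64 + 8*92113 = 64 + 736904 = 736968)
a + L(-374, -422) = 736968 + 2*(-422)*(-374) = 736968 + 315656 = 1052624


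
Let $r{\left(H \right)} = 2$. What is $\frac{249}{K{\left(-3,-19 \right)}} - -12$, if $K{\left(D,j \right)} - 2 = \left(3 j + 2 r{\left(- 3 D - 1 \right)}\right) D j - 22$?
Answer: $\frac{36243}{3041} \approx 11.918$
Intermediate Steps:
$K{\left(D,j \right)} = -20 + D j \left(4 + 3 j\right)$ ($K{\left(D,j \right)} = 2 + \left(\left(3 j + 2 \cdot 2\right) D j - 22\right) = 2 + \left(\left(3 j + 4\right) D j - 22\right) = 2 + \left(\left(4 + 3 j\right) D j - 22\right) = 2 + \left(D \left(4 + 3 j\right) j - 22\right) = 2 + \left(D j \left(4 + 3 j\right) - 22\right) = 2 + \left(-22 + D j \left(4 + 3 j\right)\right) = -20 + D j \left(4 + 3 j\right)$)
$\frac{249}{K{\left(-3,-19 \right)}} - -12 = \frac{249}{-20 + 3 \left(-3\right) \left(-19\right)^{2} + 4 \left(-3\right) \left(-19\right)} - -12 = \frac{249}{-20 + 3 \left(-3\right) 361 + 228} + 12 = \frac{249}{-20 - 3249 + 228} + 12 = \frac{249}{-3041} + 12 = 249 \left(- \frac{1}{3041}\right) + 12 = - \frac{249}{3041} + 12 = \frac{36243}{3041}$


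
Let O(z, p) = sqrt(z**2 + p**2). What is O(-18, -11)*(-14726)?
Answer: -14726*sqrt(445) ≈ -3.1065e+5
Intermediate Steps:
O(z, p) = sqrt(p**2 + z**2)
O(-18, -11)*(-14726) = sqrt((-11)**2 + (-18)**2)*(-14726) = sqrt(121 + 324)*(-14726) = sqrt(445)*(-14726) = -14726*sqrt(445)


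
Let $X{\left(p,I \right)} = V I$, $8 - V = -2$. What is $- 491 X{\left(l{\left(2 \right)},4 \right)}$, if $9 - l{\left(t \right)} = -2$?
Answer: $-19640$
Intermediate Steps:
$V = 10$ ($V = 8 - -2 = 8 + 2 = 10$)
$l{\left(t \right)} = 11$ ($l{\left(t \right)} = 9 - -2 = 9 + 2 = 11$)
$X{\left(p,I \right)} = 10 I$
$- 491 X{\left(l{\left(2 \right)},4 \right)} = - 491 \cdot 10 \cdot 4 = \left(-491\right) 40 = -19640$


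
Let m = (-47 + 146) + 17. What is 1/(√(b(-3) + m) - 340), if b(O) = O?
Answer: -340/115487 - √113/115487 ≈ -0.0030361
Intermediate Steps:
m = 116 (m = 99 + 17 = 116)
1/(√(b(-3) + m) - 340) = 1/(√(-3 + 116) - 340) = 1/(√113 - 340) = 1/(-340 + √113)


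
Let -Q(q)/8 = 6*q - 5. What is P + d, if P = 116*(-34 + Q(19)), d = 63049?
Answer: -42047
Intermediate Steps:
Q(q) = 40 - 48*q (Q(q) = -8*(6*q - 5) = -8*(-5 + 6*q) = 40 - 48*q)
P = -105096 (P = 116*(-34 + (40 - 48*19)) = 116*(-34 + (40 - 912)) = 116*(-34 - 872) = 116*(-906) = -105096)
P + d = -105096 + 63049 = -42047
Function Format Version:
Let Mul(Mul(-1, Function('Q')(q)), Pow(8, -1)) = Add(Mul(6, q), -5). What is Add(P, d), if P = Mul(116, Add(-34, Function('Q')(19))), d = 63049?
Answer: -42047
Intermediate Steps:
Function('Q')(q) = Add(40, Mul(-48, q)) (Function('Q')(q) = Mul(-8, Add(Mul(6, q), -5)) = Mul(-8, Add(-5, Mul(6, q))) = Add(40, Mul(-48, q)))
P = -105096 (P = Mul(116, Add(-34, Add(40, Mul(-48, 19)))) = Mul(116, Add(-34, Add(40, -912))) = Mul(116, Add(-34, -872)) = Mul(116, -906) = -105096)
Add(P, d) = Add(-105096, 63049) = -42047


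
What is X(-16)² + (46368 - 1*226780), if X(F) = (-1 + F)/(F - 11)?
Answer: -131520059/729 ≈ -1.8041e+5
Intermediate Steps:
X(F) = (-1 + F)/(-11 + F)
X(-16)² + (46368 - 1*226780) = ((-1 - 16)/(-11 - 16))² + (46368 - 1*226780) = (-17/(-27))² + (46368 - 226780) = (-1/27*(-17))² - 180412 = (17/27)² - 180412 = 289/729 - 180412 = -131520059/729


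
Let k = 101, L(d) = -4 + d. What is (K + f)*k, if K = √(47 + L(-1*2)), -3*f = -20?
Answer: 2020/3 + 101*√41 ≈ 1320.0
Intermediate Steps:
f = 20/3 (f = -⅓*(-20) = 20/3 ≈ 6.6667)
K = √41 (K = √(47 + (-4 - 1*2)) = √(47 + (-4 - 2)) = √(47 - 6) = √41 ≈ 6.4031)
(K + f)*k = (√41 + 20/3)*101 = (20/3 + √41)*101 = 2020/3 + 101*√41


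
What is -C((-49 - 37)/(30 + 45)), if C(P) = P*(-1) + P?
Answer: 0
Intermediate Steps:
C(P) = 0 (C(P) = -P + P = 0)
-C((-49 - 37)/(30 + 45)) = -1*0 = 0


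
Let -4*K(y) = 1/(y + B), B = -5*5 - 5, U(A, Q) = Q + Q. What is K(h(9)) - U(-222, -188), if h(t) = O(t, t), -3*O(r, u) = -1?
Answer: 133859/356 ≈ 376.01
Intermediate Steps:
O(r, u) = ⅓ (O(r, u) = -⅓*(-1) = ⅓)
U(A, Q) = 2*Q
B = -30 (B = -25 - 5 = -30)
h(t) = ⅓
K(y) = -1/(4*(-30 + y)) (K(y) = -1/(4*(y - 30)) = -1/(4*(-30 + y)))
K(h(9)) - U(-222, -188) = -1/(-120 + 4*(⅓)) - 2*(-188) = -1/(-120 + 4/3) - 1*(-376) = -1/(-356/3) + 376 = -1*(-3/356) + 376 = 3/356 + 376 = 133859/356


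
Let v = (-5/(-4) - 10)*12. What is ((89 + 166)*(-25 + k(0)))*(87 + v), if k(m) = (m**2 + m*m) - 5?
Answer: 137700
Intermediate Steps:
k(m) = -5 + 2*m**2 (k(m) = (m**2 + m**2) - 5 = 2*m**2 - 5 = -5 + 2*m**2)
v = -105 (v = (-5*(-1/4) - 10)*12 = (5/4 - 10)*12 = -35/4*12 = -105)
((89 + 166)*(-25 + k(0)))*(87 + v) = ((89 + 166)*(-25 + (-5 + 2*0**2)))*(87 - 105) = (255*(-25 + (-5 + 2*0)))*(-18) = (255*(-25 + (-5 + 0)))*(-18) = (255*(-25 - 5))*(-18) = (255*(-30))*(-18) = -7650*(-18) = 137700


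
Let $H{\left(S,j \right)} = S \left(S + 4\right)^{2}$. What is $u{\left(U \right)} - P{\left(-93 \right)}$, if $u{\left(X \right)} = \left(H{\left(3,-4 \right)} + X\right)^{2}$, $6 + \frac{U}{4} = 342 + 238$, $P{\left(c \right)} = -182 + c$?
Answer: $5968524$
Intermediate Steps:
$H{\left(S,j \right)} = S \left(4 + S\right)^{2}$
$U = 2296$ ($U = -24 + 4 \left(342 + 238\right) = -24 + 4 \cdot 580 = -24 + 2320 = 2296$)
$u{\left(X \right)} = \left(147 + X\right)^{2}$ ($u{\left(X \right)} = \left(3 \left(4 + 3\right)^{2} + X\right)^{2} = \left(3 \cdot 7^{2} + X\right)^{2} = \left(3 \cdot 49 + X\right)^{2} = \left(147 + X\right)^{2}$)
$u{\left(U \right)} - P{\left(-93 \right)} = \left(147 + 2296\right)^{2} - \left(-182 - 93\right) = 2443^{2} - -275 = 5968249 + 275 = 5968524$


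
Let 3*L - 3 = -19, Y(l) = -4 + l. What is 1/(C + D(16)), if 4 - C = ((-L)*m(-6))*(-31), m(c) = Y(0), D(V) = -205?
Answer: -3/2587 ≈ -0.0011596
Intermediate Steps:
L = -16/3 (L = 1 + (⅓)*(-19) = 1 - 19/3 = -16/3 ≈ -5.3333)
m(c) = -4 (m(c) = -4 + 0 = -4)
C = -1972/3 (C = 4 - -1*(-16/3)*(-4)*(-31) = 4 - (16/3)*(-4)*(-31) = 4 - (-64)*(-31)/3 = 4 - 1*1984/3 = 4 - 1984/3 = -1972/3 ≈ -657.33)
1/(C + D(16)) = 1/(-1972/3 - 205) = 1/(-2587/3) = -3/2587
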